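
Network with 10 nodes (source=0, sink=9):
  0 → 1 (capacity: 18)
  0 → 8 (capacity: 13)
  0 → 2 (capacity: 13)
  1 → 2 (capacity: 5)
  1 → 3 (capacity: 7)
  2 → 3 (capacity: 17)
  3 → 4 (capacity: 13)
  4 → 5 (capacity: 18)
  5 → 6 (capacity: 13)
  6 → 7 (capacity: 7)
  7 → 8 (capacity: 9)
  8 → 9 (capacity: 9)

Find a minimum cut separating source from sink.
Min cut value = 9, edges: (8,9)

Min cut value: 9
Partition: S = [0, 1, 2, 3, 4, 5, 6, 7, 8], T = [9]
Cut edges: (8,9)

By max-flow min-cut theorem, max flow = min cut = 9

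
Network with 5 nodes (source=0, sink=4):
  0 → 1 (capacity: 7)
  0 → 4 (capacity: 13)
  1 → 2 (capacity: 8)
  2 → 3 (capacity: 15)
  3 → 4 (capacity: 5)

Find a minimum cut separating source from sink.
Min cut value = 18, edges: (0,4), (3,4)

Min cut value: 18
Partition: S = [0, 1, 2, 3], T = [4]
Cut edges: (0,4), (3,4)

By max-flow min-cut theorem, max flow = min cut = 18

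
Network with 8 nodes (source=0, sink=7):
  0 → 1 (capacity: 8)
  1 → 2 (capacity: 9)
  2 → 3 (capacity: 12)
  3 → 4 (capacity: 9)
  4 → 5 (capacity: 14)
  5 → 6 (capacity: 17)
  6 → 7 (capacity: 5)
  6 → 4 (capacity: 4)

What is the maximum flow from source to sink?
Maximum flow = 5

Max flow: 5

Flow assignment:
  0 → 1: 5/8
  1 → 2: 5/9
  2 → 3: 5/12
  3 → 4: 5/9
  4 → 5: 5/14
  5 → 6: 5/17
  6 → 7: 5/5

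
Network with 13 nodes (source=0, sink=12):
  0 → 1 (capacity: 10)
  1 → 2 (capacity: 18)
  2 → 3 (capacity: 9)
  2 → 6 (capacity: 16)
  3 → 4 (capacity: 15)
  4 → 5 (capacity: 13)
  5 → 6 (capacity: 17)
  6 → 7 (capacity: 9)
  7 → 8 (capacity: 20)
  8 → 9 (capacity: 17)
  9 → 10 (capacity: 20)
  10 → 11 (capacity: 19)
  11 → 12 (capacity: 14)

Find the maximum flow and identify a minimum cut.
Max flow = 9, Min cut edges: (6,7)

Maximum flow: 9
Minimum cut: (6,7)
Partition: S = [0, 1, 2, 3, 4, 5, 6], T = [7, 8, 9, 10, 11, 12]

Max-flow min-cut theorem verified: both equal 9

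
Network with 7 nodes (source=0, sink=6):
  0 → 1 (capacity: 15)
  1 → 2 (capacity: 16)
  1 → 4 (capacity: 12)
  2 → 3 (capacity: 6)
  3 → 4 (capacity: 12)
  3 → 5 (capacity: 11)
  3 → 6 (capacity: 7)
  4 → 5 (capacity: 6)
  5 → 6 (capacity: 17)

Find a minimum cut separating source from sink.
Min cut value = 12, edges: (2,3), (4,5)

Min cut value: 12
Partition: S = [0, 1, 2, 4], T = [3, 5, 6]
Cut edges: (2,3), (4,5)

By max-flow min-cut theorem, max flow = min cut = 12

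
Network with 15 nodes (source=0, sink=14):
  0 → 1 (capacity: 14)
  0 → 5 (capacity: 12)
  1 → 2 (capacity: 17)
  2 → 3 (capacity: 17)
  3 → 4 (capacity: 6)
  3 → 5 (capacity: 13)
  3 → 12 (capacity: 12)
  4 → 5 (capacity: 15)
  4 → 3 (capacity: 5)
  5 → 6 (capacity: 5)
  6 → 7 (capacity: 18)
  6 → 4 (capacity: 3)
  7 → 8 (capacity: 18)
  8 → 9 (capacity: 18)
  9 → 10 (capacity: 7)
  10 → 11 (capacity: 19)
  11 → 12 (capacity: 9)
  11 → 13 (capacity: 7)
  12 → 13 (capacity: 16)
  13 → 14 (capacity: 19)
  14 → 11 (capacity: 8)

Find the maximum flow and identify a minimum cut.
Max flow = 17, Min cut edges: (3,12), (5,6)

Maximum flow: 17
Minimum cut: (3,12), (5,6)
Partition: S = [0, 1, 2, 3, 4, 5], T = [6, 7, 8, 9, 10, 11, 12, 13, 14]

Max-flow min-cut theorem verified: both equal 17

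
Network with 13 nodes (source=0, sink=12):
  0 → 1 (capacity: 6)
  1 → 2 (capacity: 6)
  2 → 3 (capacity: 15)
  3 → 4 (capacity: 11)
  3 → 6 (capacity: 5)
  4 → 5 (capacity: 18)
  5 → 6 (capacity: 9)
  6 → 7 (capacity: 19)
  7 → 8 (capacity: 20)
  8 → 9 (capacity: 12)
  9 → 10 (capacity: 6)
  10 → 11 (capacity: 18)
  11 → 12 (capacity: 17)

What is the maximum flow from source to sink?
Maximum flow = 6

Max flow: 6

Flow assignment:
  0 → 1: 6/6
  1 → 2: 6/6
  2 → 3: 6/15
  3 → 4: 1/11
  3 → 6: 5/5
  4 → 5: 1/18
  5 → 6: 1/9
  6 → 7: 6/19
  7 → 8: 6/20
  8 → 9: 6/12
  9 → 10: 6/6
  10 → 11: 6/18
  11 → 12: 6/17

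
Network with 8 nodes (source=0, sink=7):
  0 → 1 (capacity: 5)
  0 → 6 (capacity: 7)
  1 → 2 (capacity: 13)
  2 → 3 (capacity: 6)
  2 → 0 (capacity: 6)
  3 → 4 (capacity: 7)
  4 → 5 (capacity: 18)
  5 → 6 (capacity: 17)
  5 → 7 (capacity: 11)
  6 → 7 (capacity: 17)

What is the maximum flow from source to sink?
Maximum flow = 12

Max flow: 12

Flow assignment:
  0 → 1: 5/5
  0 → 6: 7/7
  1 → 2: 5/13
  2 → 3: 5/6
  3 → 4: 5/7
  4 → 5: 5/18
  5 → 7: 5/11
  6 → 7: 7/17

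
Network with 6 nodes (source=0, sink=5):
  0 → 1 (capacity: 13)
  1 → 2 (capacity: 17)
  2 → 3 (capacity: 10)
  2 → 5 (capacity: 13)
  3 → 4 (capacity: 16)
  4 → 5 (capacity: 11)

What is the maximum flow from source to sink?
Maximum flow = 13

Max flow: 13

Flow assignment:
  0 → 1: 13/13
  1 → 2: 13/17
  2 → 5: 13/13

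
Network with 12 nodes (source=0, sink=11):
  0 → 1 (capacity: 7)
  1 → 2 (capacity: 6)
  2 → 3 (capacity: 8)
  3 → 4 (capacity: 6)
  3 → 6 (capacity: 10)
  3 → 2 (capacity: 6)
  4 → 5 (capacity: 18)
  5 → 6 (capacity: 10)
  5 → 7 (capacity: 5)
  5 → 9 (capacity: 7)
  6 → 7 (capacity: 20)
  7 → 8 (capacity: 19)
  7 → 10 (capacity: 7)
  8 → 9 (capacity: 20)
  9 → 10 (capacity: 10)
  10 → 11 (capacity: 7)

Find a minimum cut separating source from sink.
Min cut value = 6, edges: (1,2)

Min cut value: 6
Partition: S = [0, 1], T = [2, 3, 4, 5, 6, 7, 8, 9, 10, 11]
Cut edges: (1,2)

By max-flow min-cut theorem, max flow = min cut = 6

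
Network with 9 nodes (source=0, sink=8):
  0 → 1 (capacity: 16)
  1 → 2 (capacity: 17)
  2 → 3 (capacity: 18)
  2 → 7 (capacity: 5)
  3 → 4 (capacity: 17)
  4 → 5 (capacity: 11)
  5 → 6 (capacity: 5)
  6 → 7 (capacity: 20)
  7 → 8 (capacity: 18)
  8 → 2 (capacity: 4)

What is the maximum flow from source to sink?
Maximum flow = 10

Max flow: 10

Flow assignment:
  0 → 1: 10/16
  1 → 2: 10/17
  2 → 3: 5/18
  2 → 7: 5/5
  3 → 4: 5/17
  4 → 5: 5/11
  5 → 6: 5/5
  6 → 7: 5/20
  7 → 8: 10/18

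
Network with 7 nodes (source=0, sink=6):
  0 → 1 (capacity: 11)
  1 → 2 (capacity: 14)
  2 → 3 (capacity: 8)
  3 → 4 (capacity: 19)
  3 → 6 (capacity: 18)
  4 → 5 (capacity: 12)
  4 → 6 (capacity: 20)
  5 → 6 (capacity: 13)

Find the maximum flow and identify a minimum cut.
Max flow = 8, Min cut edges: (2,3)

Maximum flow: 8
Minimum cut: (2,3)
Partition: S = [0, 1, 2], T = [3, 4, 5, 6]

Max-flow min-cut theorem verified: both equal 8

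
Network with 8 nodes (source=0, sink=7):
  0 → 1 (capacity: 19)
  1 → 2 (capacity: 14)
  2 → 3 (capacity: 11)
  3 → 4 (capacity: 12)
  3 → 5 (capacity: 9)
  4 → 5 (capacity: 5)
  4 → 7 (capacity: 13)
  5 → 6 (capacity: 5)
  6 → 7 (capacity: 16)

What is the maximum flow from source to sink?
Maximum flow = 11

Max flow: 11

Flow assignment:
  0 → 1: 11/19
  1 → 2: 11/14
  2 → 3: 11/11
  3 → 4: 11/12
  4 → 7: 11/13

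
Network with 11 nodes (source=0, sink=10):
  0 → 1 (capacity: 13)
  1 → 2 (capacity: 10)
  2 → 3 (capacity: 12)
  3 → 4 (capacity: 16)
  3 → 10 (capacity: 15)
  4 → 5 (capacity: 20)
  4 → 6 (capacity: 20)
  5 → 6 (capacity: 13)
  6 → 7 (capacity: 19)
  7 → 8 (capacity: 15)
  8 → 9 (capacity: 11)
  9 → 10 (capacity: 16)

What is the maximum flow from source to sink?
Maximum flow = 10

Max flow: 10

Flow assignment:
  0 → 1: 10/13
  1 → 2: 10/10
  2 → 3: 10/12
  3 → 10: 10/15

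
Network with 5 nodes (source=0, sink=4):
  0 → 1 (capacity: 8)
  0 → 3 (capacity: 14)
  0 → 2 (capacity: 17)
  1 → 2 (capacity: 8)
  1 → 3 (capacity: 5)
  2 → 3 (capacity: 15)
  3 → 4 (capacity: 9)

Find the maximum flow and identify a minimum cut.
Max flow = 9, Min cut edges: (3,4)

Maximum flow: 9
Minimum cut: (3,4)
Partition: S = [0, 1, 2, 3], T = [4]

Max-flow min-cut theorem verified: both equal 9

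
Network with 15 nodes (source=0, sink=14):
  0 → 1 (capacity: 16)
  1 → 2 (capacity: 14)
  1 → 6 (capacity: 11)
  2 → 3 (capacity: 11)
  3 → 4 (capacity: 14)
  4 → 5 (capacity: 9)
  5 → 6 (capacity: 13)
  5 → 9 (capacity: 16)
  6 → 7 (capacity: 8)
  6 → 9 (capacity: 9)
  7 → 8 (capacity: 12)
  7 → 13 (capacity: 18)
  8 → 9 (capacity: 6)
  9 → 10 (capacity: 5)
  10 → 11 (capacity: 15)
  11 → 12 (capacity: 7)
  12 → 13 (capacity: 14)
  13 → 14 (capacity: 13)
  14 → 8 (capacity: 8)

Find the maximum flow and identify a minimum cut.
Max flow = 13, Min cut edges: (13,14)

Maximum flow: 13
Minimum cut: (13,14)
Partition: S = [0, 1, 2, 3, 4, 5, 6, 7, 8, 9, 10, 11, 12, 13], T = [14]

Max-flow min-cut theorem verified: both equal 13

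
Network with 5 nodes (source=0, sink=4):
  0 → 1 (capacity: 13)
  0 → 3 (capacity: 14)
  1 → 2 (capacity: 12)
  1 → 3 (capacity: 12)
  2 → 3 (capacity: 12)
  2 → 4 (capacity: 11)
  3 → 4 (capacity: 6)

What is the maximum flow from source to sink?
Maximum flow = 17

Max flow: 17

Flow assignment:
  0 → 1: 12/13
  0 → 3: 5/14
  1 → 2: 12/12
  2 → 3: 1/12
  2 → 4: 11/11
  3 → 4: 6/6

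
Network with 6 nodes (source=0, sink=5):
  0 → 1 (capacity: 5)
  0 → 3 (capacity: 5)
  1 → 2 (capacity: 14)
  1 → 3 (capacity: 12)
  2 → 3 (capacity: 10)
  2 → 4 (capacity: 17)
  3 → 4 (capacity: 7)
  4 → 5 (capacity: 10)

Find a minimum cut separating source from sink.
Min cut value = 10, edges: (4,5)

Min cut value: 10
Partition: S = [0, 1, 2, 3, 4], T = [5]
Cut edges: (4,5)

By max-flow min-cut theorem, max flow = min cut = 10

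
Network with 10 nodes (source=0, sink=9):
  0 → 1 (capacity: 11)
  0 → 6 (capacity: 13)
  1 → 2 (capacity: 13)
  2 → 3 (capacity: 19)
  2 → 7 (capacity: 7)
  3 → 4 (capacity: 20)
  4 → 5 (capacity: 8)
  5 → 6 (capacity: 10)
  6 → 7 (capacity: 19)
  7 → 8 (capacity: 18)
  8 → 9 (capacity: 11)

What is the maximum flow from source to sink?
Maximum flow = 11

Max flow: 11

Flow assignment:
  0 → 1: 11/11
  1 → 2: 11/13
  2 → 3: 4/19
  2 → 7: 7/7
  3 → 4: 4/20
  4 → 5: 4/8
  5 → 6: 4/10
  6 → 7: 4/19
  7 → 8: 11/18
  8 → 9: 11/11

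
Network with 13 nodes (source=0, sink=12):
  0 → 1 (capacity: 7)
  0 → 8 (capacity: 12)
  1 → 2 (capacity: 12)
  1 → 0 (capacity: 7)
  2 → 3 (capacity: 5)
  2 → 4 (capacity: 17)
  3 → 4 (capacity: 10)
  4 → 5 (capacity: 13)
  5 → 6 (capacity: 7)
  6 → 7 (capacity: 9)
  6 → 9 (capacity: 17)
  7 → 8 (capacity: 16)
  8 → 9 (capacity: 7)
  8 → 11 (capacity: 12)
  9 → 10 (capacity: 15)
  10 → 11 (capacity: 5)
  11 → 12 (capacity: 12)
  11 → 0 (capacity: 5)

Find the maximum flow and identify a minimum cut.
Max flow = 12, Min cut edges: (11,12)

Maximum flow: 12
Minimum cut: (11,12)
Partition: S = [0, 1, 2, 3, 4, 5, 6, 7, 8, 9, 10, 11], T = [12]

Max-flow min-cut theorem verified: both equal 12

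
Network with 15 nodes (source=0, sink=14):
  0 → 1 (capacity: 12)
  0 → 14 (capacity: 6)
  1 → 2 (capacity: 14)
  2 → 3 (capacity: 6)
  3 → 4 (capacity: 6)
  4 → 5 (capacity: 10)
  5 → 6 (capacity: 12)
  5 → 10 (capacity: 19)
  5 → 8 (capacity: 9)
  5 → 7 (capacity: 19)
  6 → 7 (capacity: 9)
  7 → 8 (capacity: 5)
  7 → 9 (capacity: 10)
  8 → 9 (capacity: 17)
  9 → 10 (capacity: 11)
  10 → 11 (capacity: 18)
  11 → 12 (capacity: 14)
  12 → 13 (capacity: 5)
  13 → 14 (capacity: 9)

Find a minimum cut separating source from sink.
Min cut value = 11, edges: (0,14), (12,13)

Min cut value: 11
Partition: S = [0, 1, 2, 3, 4, 5, 6, 7, 8, 9, 10, 11, 12], T = [13, 14]
Cut edges: (0,14), (12,13)

By max-flow min-cut theorem, max flow = min cut = 11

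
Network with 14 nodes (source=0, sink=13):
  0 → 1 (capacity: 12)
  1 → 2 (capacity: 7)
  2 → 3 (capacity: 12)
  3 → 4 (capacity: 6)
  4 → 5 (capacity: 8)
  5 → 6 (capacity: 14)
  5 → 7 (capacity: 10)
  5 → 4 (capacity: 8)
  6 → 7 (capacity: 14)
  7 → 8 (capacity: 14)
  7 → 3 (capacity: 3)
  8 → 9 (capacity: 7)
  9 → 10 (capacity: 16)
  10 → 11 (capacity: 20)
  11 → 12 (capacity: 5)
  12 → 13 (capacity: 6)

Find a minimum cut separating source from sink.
Min cut value = 5, edges: (11,12)

Min cut value: 5
Partition: S = [0, 1, 2, 3, 4, 5, 6, 7, 8, 9, 10, 11], T = [12, 13]
Cut edges: (11,12)

By max-flow min-cut theorem, max flow = min cut = 5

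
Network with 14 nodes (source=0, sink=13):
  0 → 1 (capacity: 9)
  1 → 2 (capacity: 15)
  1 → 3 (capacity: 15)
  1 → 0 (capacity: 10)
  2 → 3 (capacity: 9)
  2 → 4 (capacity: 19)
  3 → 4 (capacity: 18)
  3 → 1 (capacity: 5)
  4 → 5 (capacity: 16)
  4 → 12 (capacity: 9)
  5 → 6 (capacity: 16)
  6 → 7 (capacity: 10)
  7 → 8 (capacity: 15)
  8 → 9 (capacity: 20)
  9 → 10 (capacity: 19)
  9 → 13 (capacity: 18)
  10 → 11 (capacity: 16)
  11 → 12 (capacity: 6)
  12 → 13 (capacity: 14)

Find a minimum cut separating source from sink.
Min cut value = 9, edges: (0,1)

Min cut value: 9
Partition: S = [0], T = [1, 2, 3, 4, 5, 6, 7, 8, 9, 10, 11, 12, 13]
Cut edges: (0,1)

By max-flow min-cut theorem, max flow = min cut = 9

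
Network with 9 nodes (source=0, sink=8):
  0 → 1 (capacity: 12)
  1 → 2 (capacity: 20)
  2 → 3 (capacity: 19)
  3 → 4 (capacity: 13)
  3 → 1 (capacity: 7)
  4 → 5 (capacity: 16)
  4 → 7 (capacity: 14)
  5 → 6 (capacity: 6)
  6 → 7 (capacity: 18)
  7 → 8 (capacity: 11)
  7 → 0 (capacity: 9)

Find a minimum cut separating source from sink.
Min cut value = 11, edges: (7,8)

Min cut value: 11
Partition: S = [0, 1, 2, 3, 4, 5, 6, 7], T = [8]
Cut edges: (7,8)

By max-flow min-cut theorem, max flow = min cut = 11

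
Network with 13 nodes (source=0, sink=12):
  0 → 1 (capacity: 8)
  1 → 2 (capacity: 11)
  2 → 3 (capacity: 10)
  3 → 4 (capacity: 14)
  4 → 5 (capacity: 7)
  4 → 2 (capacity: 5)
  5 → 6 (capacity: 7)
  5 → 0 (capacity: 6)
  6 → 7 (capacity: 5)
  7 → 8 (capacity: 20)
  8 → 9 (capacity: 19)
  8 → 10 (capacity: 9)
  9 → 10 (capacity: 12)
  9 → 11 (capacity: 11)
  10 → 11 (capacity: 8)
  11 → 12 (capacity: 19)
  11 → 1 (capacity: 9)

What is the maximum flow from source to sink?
Maximum flow = 5

Max flow: 5

Flow assignment:
  0 → 1: 7/8
  1 → 2: 7/11
  2 → 3: 7/10
  3 → 4: 7/14
  4 → 5: 7/7
  5 → 6: 5/7
  5 → 0: 2/6
  6 → 7: 5/5
  7 → 8: 5/20
  8 → 9: 5/19
  9 → 11: 5/11
  11 → 12: 5/19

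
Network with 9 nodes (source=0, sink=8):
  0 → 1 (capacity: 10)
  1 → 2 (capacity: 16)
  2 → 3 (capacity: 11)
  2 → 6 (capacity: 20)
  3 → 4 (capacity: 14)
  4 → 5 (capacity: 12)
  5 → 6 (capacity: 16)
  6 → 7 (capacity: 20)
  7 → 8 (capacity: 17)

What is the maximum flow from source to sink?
Maximum flow = 10

Max flow: 10

Flow assignment:
  0 → 1: 10/10
  1 → 2: 10/16
  2 → 6: 10/20
  6 → 7: 10/20
  7 → 8: 10/17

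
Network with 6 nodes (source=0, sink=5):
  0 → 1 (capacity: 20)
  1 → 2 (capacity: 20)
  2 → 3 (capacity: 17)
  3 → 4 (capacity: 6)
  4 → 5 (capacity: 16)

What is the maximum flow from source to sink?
Maximum flow = 6

Max flow: 6

Flow assignment:
  0 → 1: 6/20
  1 → 2: 6/20
  2 → 3: 6/17
  3 → 4: 6/6
  4 → 5: 6/16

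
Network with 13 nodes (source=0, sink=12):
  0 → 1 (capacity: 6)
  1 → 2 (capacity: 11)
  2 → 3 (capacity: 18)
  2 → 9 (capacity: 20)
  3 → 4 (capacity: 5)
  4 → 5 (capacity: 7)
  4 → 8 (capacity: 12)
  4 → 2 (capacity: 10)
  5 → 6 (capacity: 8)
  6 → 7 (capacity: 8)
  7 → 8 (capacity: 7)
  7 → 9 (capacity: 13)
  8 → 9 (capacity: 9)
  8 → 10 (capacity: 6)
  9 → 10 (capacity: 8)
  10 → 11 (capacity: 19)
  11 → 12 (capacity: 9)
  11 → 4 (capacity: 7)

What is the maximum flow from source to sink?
Maximum flow = 6

Max flow: 6

Flow assignment:
  0 → 1: 6/6
  1 → 2: 6/11
  2 → 9: 6/20
  9 → 10: 6/8
  10 → 11: 6/19
  11 → 12: 6/9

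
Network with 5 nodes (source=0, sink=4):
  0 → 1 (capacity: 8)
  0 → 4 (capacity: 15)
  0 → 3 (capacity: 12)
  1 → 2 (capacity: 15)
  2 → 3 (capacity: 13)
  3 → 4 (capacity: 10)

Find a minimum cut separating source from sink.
Min cut value = 25, edges: (0,4), (3,4)

Min cut value: 25
Partition: S = [0, 1, 2, 3], T = [4]
Cut edges: (0,4), (3,4)

By max-flow min-cut theorem, max flow = min cut = 25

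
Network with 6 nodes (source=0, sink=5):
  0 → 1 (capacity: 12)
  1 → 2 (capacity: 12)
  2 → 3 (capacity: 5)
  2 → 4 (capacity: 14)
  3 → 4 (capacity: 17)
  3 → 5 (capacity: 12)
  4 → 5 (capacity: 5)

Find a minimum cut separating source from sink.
Min cut value = 10, edges: (2,3), (4,5)

Min cut value: 10
Partition: S = [0, 1, 2, 4], T = [3, 5]
Cut edges: (2,3), (4,5)

By max-flow min-cut theorem, max flow = min cut = 10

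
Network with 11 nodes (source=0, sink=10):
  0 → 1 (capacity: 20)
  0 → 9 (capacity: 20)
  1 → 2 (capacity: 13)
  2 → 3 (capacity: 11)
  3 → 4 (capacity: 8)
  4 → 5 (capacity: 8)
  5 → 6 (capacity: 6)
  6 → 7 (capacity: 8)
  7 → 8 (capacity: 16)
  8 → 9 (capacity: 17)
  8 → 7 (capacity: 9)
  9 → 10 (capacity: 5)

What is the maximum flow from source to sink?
Maximum flow = 5

Max flow: 5

Flow assignment:
  0 → 1: 5/20
  1 → 2: 5/13
  2 → 3: 5/11
  3 → 4: 5/8
  4 → 5: 5/8
  5 → 6: 5/6
  6 → 7: 5/8
  7 → 8: 5/16
  8 → 9: 5/17
  9 → 10: 5/5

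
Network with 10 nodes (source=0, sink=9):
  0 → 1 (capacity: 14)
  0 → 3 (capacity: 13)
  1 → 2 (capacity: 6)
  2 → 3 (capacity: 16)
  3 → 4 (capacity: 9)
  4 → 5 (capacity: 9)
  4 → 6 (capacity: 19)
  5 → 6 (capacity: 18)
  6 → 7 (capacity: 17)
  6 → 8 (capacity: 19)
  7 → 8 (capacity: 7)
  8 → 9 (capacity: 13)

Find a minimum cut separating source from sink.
Min cut value = 9, edges: (3,4)

Min cut value: 9
Partition: S = [0, 1, 2, 3], T = [4, 5, 6, 7, 8, 9]
Cut edges: (3,4)

By max-flow min-cut theorem, max flow = min cut = 9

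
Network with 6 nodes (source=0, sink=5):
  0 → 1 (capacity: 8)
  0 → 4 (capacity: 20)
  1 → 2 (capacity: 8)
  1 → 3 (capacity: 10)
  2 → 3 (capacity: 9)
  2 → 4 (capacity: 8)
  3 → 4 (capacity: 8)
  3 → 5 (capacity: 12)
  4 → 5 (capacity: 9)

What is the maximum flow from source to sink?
Maximum flow = 17

Max flow: 17

Flow assignment:
  0 → 1: 8/8
  0 → 4: 9/20
  1 → 3: 8/10
  3 → 5: 8/12
  4 → 5: 9/9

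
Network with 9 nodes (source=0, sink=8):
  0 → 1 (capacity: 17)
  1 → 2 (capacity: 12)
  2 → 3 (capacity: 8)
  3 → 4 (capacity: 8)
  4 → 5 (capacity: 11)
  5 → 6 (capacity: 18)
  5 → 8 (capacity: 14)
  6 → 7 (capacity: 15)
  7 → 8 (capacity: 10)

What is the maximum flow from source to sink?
Maximum flow = 8

Max flow: 8

Flow assignment:
  0 → 1: 8/17
  1 → 2: 8/12
  2 → 3: 8/8
  3 → 4: 8/8
  4 → 5: 8/11
  5 → 8: 8/14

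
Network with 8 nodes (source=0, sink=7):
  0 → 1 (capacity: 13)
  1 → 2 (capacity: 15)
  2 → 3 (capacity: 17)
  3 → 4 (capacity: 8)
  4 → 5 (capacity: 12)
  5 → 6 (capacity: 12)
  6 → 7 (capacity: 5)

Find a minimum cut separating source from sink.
Min cut value = 5, edges: (6,7)

Min cut value: 5
Partition: S = [0, 1, 2, 3, 4, 5, 6], T = [7]
Cut edges: (6,7)

By max-flow min-cut theorem, max flow = min cut = 5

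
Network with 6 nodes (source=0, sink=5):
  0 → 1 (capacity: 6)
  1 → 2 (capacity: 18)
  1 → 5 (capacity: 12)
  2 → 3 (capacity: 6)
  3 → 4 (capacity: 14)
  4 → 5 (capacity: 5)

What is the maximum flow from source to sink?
Maximum flow = 6

Max flow: 6

Flow assignment:
  0 → 1: 6/6
  1 → 5: 6/12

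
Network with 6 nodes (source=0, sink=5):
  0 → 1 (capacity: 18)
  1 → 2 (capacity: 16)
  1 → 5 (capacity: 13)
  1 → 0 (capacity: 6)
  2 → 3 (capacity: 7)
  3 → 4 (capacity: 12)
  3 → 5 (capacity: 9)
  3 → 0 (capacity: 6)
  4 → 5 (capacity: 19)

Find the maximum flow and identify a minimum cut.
Max flow = 18, Min cut edges: (0,1)

Maximum flow: 18
Minimum cut: (0,1)
Partition: S = [0], T = [1, 2, 3, 4, 5]

Max-flow min-cut theorem verified: both equal 18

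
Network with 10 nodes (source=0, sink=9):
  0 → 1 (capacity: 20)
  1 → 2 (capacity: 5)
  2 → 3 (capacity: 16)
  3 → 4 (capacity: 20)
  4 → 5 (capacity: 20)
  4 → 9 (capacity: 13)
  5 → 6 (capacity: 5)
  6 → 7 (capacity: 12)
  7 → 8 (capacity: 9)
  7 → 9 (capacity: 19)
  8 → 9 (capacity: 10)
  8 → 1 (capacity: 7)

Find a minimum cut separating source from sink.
Min cut value = 5, edges: (1,2)

Min cut value: 5
Partition: S = [0, 1], T = [2, 3, 4, 5, 6, 7, 8, 9]
Cut edges: (1,2)

By max-flow min-cut theorem, max flow = min cut = 5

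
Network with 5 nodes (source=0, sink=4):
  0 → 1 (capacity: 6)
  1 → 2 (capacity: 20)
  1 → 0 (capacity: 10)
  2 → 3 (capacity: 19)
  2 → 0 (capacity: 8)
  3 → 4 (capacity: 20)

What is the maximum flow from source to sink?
Maximum flow = 6

Max flow: 6

Flow assignment:
  0 → 1: 6/6
  1 → 2: 6/20
  2 → 3: 6/19
  3 → 4: 6/20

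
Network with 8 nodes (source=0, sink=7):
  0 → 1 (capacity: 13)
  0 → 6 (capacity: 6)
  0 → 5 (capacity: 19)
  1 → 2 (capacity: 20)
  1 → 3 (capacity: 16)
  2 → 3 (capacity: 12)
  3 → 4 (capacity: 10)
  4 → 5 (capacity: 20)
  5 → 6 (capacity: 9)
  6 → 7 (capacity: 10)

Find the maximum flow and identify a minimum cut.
Max flow = 10, Min cut edges: (6,7)

Maximum flow: 10
Minimum cut: (6,7)
Partition: S = [0, 1, 2, 3, 4, 5, 6], T = [7]

Max-flow min-cut theorem verified: both equal 10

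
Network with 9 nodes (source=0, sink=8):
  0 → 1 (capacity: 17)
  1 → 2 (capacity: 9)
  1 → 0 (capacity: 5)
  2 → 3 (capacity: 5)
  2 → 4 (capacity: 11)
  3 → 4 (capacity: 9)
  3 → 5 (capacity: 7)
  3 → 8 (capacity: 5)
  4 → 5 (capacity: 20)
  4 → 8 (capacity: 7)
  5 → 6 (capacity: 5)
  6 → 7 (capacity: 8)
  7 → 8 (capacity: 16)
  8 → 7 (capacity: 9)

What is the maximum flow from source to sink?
Maximum flow = 9

Max flow: 9

Flow assignment:
  0 → 1: 9/17
  1 → 2: 9/9
  2 → 3: 5/5
  2 → 4: 4/11
  3 → 8: 5/5
  4 → 8: 4/7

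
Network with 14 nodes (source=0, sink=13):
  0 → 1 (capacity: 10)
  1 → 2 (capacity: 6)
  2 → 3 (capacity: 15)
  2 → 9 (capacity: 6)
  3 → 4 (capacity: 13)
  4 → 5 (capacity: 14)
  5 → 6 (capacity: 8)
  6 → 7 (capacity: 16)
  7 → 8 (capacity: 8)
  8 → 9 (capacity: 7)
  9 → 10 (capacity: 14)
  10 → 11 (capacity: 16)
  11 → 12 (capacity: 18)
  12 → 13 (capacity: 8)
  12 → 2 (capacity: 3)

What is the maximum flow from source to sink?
Maximum flow = 6

Max flow: 6

Flow assignment:
  0 → 1: 6/10
  1 → 2: 6/6
  2 → 9: 6/6
  9 → 10: 6/14
  10 → 11: 6/16
  11 → 12: 6/18
  12 → 13: 6/8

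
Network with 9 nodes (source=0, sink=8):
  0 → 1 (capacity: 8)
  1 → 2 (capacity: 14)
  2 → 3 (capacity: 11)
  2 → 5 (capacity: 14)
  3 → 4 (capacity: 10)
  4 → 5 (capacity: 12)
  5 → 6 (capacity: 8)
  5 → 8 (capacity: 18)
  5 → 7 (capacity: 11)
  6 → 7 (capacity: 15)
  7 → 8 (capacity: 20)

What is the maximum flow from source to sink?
Maximum flow = 8

Max flow: 8

Flow assignment:
  0 → 1: 8/8
  1 → 2: 8/14
  2 → 5: 8/14
  5 → 8: 8/18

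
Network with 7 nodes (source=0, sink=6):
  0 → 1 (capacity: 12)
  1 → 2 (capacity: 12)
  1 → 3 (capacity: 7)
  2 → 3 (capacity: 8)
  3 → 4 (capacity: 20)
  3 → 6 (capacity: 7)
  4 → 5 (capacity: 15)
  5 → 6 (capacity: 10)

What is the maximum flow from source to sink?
Maximum flow = 12

Max flow: 12

Flow assignment:
  0 → 1: 12/12
  1 → 2: 5/12
  1 → 3: 7/7
  2 → 3: 5/8
  3 → 4: 5/20
  3 → 6: 7/7
  4 → 5: 5/15
  5 → 6: 5/10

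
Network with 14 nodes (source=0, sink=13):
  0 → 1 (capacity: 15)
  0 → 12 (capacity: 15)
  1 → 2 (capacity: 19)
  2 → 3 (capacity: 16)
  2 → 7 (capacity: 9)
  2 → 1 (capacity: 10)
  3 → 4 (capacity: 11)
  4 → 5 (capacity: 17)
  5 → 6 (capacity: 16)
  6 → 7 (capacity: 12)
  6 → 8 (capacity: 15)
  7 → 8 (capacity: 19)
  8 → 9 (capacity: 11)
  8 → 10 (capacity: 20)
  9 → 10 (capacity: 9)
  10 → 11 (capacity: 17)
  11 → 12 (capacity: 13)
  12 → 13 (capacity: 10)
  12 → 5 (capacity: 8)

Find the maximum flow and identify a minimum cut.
Max flow = 10, Min cut edges: (12,13)

Maximum flow: 10
Minimum cut: (12,13)
Partition: S = [0, 1, 2, 3, 4, 5, 6, 7, 8, 9, 10, 11, 12], T = [13]

Max-flow min-cut theorem verified: both equal 10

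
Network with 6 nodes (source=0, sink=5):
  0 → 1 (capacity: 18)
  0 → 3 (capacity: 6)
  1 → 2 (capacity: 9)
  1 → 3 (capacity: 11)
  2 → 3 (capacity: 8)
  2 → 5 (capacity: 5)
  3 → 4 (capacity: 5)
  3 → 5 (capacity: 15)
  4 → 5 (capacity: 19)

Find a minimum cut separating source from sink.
Min cut value = 24, edges: (0,1), (0,3)

Min cut value: 24
Partition: S = [0], T = [1, 2, 3, 4, 5]
Cut edges: (0,1), (0,3)

By max-flow min-cut theorem, max flow = min cut = 24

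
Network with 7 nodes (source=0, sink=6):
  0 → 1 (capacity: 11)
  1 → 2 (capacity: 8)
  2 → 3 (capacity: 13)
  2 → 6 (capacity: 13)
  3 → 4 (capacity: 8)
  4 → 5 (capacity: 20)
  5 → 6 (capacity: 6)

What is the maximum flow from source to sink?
Maximum flow = 8

Max flow: 8

Flow assignment:
  0 → 1: 8/11
  1 → 2: 8/8
  2 → 6: 8/13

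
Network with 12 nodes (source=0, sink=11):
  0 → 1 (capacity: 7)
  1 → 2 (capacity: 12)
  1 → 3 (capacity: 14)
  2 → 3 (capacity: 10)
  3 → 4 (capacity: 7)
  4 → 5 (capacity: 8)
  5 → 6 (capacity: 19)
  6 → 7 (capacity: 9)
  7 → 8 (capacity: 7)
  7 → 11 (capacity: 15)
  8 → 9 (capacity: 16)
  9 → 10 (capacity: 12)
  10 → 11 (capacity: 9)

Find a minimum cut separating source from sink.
Min cut value = 7, edges: (3,4)

Min cut value: 7
Partition: S = [0, 1, 2, 3], T = [4, 5, 6, 7, 8, 9, 10, 11]
Cut edges: (3,4)

By max-flow min-cut theorem, max flow = min cut = 7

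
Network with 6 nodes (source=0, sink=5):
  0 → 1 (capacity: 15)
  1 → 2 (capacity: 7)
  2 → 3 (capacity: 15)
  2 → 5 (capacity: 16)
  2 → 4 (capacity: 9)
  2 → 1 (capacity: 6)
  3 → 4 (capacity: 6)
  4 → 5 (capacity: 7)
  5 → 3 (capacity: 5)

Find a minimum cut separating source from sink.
Min cut value = 7, edges: (1,2)

Min cut value: 7
Partition: S = [0, 1], T = [2, 3, 4, 5]
Cut edges: (1,2)

By max-flow min-cut theorem, max flow = min cut = 7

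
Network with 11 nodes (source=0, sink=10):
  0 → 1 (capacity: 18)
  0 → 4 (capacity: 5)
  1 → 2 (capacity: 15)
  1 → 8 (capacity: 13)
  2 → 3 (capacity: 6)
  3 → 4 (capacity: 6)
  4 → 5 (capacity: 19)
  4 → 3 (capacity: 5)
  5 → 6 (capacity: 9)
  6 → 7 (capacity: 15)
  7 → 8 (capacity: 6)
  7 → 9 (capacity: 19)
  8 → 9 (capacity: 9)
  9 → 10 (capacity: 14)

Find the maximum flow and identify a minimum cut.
Max flow = 14, Min cut edges: (9,10)

Maximum flow: 14
Minimum cut: (9,10)
Partition: S = [0, 1, 2, 3, 4, 5, 6, 7, 8, 9], T = [10]

Max-flow min-cut theorem verified: both equal 14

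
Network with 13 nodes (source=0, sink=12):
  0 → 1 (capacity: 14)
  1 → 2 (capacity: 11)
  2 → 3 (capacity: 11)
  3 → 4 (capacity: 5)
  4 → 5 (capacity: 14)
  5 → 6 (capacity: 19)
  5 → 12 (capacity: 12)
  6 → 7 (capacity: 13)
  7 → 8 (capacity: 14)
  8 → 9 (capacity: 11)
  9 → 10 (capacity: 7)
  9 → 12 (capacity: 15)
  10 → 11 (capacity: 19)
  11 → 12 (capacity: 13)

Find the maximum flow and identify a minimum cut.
Max flow = 5, Min cut edges: (3,4)

Maximum flow: 5
Minimum cut: (3,4)
Partition: S = [0, 1, 2, 3], T = [4, 5, 6, 7, 8, 9, 10, 11, 12]

Max-flow min-cut theorem verified: both equal 5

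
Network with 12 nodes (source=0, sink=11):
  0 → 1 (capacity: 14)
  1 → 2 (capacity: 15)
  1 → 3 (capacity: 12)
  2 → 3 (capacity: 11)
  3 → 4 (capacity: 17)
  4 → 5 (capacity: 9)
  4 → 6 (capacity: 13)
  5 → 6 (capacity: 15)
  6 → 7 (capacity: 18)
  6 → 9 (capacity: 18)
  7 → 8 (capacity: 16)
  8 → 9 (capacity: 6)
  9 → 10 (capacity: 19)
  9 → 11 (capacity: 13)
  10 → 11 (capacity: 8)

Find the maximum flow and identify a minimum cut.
Max flow = 14, Min cut edges: (0,1)

Maximum flow: 14
Minimum cut: (0,1)
Partition: S = [0], T = [1, 2, 3, 4, 5, 6, 7, 8, 9, 10, 11]

Max-flow min-cut theorem verified: both equal 14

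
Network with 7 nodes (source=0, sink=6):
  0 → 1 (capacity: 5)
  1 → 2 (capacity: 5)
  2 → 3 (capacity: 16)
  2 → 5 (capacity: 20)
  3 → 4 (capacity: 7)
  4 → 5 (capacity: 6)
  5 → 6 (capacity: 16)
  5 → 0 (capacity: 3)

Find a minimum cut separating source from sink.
Min cut value = 5, edges: (1,2)

Min cut value: 5
Partition: S = [0, 1], T = [2, 3, 4, 5, 6]
Cut edges: (1,2)

By max-flow min-cut theorem, max flow = min cut = 5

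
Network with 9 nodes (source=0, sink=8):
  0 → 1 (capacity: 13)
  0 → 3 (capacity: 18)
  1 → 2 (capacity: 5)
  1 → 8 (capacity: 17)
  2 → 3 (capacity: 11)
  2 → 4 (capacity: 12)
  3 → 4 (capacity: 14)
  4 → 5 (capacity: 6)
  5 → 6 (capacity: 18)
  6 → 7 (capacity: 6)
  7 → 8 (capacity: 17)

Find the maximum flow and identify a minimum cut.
Max flow = 19, Min cut edges: (0,1), (6,7)

Maximum flow: 19
Minimum cut: (0,1), (6,7)
Partition: S = [0, 2, 3, 4, 5, 6], T = [1, 7, 8]

Max-flow min-cut theorem verified: both equal 19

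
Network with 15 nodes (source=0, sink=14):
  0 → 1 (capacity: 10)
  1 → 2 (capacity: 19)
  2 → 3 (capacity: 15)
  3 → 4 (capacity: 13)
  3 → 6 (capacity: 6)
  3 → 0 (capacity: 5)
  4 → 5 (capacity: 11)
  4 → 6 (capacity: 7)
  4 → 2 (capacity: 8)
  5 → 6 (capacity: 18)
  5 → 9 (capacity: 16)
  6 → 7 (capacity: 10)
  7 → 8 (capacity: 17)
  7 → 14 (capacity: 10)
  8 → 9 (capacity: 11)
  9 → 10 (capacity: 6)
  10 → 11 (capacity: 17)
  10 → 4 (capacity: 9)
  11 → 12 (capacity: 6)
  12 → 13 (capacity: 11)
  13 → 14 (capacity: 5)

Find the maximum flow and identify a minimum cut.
Max flow = 10, Min cut edges: (0,1)

Maximum flow: 10
Minimum cut: (0,1)
Partition: S = [0], T = [1, 2, 3, 4, 5, 6, 7, 8, 9, 10, 11, 12, 13, 14]

Max-flow min-cut theorem verified: both equal 10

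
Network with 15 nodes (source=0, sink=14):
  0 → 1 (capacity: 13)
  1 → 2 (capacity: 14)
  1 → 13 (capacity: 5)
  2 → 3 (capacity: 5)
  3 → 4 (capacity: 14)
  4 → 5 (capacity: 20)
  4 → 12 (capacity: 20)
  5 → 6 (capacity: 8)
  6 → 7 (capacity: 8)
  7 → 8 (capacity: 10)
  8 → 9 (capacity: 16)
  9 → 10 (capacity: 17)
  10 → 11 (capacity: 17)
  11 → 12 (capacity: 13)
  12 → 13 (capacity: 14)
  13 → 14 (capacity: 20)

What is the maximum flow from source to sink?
Maximum flow = 10

Max flow: 10

Flow assignment:
  0 → 1: 10/13
  1 → 2: 5/14
  1 → 13: 5/5
  2 → 3: 5/5
  3 → 4: 5/14
  4 → 12: 5/20
  12 → 13: 5/14
  13 → 14: 10/20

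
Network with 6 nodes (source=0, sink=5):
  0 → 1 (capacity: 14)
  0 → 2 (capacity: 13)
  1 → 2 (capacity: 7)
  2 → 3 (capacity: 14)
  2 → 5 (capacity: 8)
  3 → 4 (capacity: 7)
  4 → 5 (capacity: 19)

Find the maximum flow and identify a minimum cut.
Max flow = 15, Min cut edges: (2,5), (3,4)

Maximum flow: 15
Minimum cut: (2,5), (3,4)
Partition: S = [0, 1, 2, 3], T = [4, 5]

Max-flow min-cut theorem verified: both equal 15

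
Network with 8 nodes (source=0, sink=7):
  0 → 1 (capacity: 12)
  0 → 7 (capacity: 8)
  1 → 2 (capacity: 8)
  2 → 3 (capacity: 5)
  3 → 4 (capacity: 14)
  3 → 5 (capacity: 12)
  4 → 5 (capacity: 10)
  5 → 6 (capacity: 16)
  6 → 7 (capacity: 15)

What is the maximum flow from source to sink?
Maximum flow = 13

Max flow: 13

Flow assignment:
  0 → 1: 5/12
  0 → 7: 8/8
  1 → 2: 5/8
  2 → 3: 5/5
  3 → 5: 5/12
  5 → 6: 5/16
  6 → 7: 5/15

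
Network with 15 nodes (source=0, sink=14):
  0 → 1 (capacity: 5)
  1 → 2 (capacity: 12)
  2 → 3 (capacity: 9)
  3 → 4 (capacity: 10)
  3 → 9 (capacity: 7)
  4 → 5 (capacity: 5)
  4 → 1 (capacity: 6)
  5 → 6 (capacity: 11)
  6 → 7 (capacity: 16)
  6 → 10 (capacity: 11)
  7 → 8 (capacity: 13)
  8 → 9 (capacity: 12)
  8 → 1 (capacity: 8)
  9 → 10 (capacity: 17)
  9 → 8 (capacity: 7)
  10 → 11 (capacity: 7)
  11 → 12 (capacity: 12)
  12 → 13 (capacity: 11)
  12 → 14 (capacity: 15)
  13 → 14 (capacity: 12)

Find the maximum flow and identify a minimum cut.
Max flow = 5, Min cut edges: (0,1)

Maximum flow: 5
Minimum cut: (0,1)
Partition: S = [0], T = [1, 2, 3, 4, 5, 6, 7, 8, 9, 10, 11, 12, 13, 14]

Max-flow min-cut theorem verified: both equal 5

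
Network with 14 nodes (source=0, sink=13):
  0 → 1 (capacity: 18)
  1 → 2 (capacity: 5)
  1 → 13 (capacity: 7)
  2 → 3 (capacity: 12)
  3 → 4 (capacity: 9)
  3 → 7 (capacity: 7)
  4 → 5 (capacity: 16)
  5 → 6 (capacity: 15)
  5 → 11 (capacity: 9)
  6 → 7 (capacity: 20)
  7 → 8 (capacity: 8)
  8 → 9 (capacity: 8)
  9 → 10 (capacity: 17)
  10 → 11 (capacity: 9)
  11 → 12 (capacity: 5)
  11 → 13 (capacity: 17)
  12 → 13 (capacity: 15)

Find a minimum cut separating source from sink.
Min cut value = 12, edges: (1,2), (1,13)

Min cut value: 12
Partition: S = [0, 1], T = [2, 3, 4, 5, 6, 7, 8, 9, 10, 11, 12, 13]
Cut edges: (1,2), (1,13)

By max-flow min-cut theorem, max flow = min cut = 12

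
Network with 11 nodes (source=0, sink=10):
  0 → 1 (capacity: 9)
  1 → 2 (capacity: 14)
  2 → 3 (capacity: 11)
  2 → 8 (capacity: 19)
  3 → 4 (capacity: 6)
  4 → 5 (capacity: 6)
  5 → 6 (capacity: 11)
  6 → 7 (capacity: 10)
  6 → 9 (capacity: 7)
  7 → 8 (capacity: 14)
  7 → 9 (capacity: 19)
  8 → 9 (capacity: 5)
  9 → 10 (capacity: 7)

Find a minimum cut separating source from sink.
Min cut value = 7, edges: (9,10)

Min cut value: 7
Partition: S = [0, 1, 2, 3, 4, 5, 6, 7, 8, 9], T = [10]
Cut edges: (9,10)

By max-flow min-cut theorem, max flow = min cut = 7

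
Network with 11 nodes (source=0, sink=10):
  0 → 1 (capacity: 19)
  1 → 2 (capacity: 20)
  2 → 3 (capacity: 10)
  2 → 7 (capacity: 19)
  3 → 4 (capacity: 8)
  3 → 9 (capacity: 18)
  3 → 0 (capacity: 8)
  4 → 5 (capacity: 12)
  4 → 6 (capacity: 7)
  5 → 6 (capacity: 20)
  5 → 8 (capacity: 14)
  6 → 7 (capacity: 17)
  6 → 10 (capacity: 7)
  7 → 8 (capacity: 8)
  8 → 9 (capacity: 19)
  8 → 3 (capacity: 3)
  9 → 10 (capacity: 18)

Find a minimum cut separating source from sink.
Min cut value = 18, edges: (2,3), (7,8)

Min cut value: 18
Partition: S = [0, 1, 2, 7], T = [3, 4, 5, 6, 8, 9, 10]
Cut edges: (2,3), (7,8)

By max-flow min-cut theorem, max flow = min cut = 18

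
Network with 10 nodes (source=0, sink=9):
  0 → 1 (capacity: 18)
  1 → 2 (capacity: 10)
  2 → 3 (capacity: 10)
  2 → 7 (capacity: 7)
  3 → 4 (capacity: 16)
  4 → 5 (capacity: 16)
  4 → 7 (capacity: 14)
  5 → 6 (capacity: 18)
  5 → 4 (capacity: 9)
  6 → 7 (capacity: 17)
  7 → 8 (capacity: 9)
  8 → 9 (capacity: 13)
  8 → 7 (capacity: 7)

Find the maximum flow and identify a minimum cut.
Max flow = 9, Min cut edges: (7,8)

Maximum flow: 9
Minimum cut: (7,8)
Partition: S = [0, 1, 2, 3, 4, 5, 6, 7], T = [8, 9]

Max-flow min-cut theorem verified: both equal 9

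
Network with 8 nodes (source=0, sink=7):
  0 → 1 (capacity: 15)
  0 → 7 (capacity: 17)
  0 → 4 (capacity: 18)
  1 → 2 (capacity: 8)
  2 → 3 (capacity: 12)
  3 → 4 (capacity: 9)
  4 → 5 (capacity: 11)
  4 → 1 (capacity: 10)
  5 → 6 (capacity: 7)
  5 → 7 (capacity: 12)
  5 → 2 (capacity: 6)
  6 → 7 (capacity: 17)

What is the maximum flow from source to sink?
Maximum flow = 28

Max flow: 28

Flow assignment:
  0 → 1: 8/15
  0 → 7: 17/17
  0 → 4: 3/18
  1 → 2: 8/8
  2 → 3: 8/12
  3 → 4: 8/9
  4 → 5: 11/11
  5 → 7: 11/12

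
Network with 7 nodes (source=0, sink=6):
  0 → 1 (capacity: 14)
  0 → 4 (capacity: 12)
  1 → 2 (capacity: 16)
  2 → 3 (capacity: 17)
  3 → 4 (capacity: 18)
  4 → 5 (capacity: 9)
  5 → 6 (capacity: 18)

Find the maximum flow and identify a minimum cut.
Max flow = 9, Min cut edges: (4,5)

Maximum flow: 9
Minimum cut: (4,5)
Partition: S = [0, 1, 2, 3, 4], T = [5, 6]

Max-flow min-cut theorem verified: both equal 9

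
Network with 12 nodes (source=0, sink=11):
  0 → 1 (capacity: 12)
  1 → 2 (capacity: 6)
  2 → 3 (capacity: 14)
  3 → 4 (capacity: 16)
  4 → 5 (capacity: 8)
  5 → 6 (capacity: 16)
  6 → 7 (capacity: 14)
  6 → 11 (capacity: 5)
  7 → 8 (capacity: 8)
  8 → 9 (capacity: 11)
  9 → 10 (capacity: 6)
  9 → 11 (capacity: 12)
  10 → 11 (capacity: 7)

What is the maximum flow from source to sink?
Maximum flow = 6

Max flow: 6

Flow assignment:
  0 → 1: 6/12
  1 → 2: 6/6
  2 → 3: 6/14
  3 → 4: 6/16
  4 → 5: 6/8
  5 → 6: 6/16
  6 → 7: 1/14
  6 → 11: 5/5
  7 → 8: 1/8
  8 → 9: 1/11
  9 → 11: 1/12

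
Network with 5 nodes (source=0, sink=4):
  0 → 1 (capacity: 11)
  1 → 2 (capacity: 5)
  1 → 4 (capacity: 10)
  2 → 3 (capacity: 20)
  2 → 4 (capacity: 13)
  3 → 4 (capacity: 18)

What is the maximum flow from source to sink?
Maximum flow = 11

Max flow: 11

Flow assignment:
  0 → 1: 11/11
  1 → 2: 1/5
  1 → 4: 10/10
  2 → 4: 1/13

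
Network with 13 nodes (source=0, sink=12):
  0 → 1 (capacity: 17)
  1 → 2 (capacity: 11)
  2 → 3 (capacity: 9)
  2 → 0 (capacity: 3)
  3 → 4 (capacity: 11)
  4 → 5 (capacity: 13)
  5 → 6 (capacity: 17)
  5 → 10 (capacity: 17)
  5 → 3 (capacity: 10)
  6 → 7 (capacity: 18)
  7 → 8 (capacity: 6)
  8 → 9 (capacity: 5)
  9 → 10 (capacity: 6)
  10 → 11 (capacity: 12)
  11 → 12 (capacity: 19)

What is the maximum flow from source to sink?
Maximum flow = 9

Max flow: 9

Flow assignment:
  0 → 1: 11/17
  1 → 2: 11/11
  2 → 3: 9/9
  2 → 0: 2/3
  3 → 4: 9/11
  4 → 5: 9/13
  5 → 10: 9/17
  10 → 11: 9/12
  11 → 12: 9/19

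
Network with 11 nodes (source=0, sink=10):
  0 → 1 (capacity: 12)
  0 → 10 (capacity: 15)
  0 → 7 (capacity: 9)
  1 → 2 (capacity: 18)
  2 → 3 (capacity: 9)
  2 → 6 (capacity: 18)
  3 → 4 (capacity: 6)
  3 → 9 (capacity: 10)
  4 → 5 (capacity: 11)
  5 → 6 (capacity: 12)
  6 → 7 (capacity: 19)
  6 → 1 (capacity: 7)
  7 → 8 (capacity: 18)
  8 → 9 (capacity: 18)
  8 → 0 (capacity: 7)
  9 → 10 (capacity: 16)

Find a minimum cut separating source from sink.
Min cut value = 31, edges: (0,10), (9,10)

Min cut value: 31
Partition: S = [0, 1, 2, 3, 4, 5, 6, 7, 8, 9], T = [10]
Cut edges: (0,10), (9,10)

By max-flow min-cut theorem, max flow = min cut = 31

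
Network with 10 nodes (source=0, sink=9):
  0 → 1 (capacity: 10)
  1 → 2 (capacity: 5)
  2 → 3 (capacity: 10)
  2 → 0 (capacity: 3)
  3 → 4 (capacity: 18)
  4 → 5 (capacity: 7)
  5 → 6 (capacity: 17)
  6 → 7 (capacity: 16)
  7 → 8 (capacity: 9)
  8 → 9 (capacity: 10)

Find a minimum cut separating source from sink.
Min cut value = 5, edges: (1,2)

Min cut value: 5
Partition: S = [0, 1], T = [2, 3, 4, 5, 6, 7, 8, 9]
Cut edges: (1,2)

By max-flow min-cut theorem, max flow = min cut = 5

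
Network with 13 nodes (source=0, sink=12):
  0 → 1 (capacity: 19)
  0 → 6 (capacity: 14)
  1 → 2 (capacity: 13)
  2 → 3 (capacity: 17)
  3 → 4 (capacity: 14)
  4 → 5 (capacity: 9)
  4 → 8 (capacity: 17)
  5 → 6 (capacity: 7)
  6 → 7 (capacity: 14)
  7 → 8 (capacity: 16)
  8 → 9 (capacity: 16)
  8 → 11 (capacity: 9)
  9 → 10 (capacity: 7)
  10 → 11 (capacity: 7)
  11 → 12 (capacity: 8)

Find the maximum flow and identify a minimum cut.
Max flow = 8, Min cut edges: (11,12)

Maximum flow: 8
Minimum cut: (11,12)
Partition: S = [0, 1, 2, 3, 4, 5, 6, 7, 8, 9, 10, 11], T = [12]

Max-flow min-cut theorem verified: both equal 8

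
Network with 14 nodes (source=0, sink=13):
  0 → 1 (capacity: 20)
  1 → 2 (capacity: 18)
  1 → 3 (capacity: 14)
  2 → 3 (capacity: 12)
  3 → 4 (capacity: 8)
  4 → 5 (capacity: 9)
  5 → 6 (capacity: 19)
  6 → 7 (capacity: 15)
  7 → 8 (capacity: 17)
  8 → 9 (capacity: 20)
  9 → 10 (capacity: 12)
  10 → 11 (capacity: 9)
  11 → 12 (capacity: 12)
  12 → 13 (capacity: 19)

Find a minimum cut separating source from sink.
Min cut value = 8, edges: (3,4)

Min cut value: 8
Partition: S = [0, 1, 2, 3], T = [4, 5, 6, 7, 8, 9, 10, 11, 12, 13]
Cut edges: (3,4)

By max-flow min-cut theorem, max flow = min cut = 8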